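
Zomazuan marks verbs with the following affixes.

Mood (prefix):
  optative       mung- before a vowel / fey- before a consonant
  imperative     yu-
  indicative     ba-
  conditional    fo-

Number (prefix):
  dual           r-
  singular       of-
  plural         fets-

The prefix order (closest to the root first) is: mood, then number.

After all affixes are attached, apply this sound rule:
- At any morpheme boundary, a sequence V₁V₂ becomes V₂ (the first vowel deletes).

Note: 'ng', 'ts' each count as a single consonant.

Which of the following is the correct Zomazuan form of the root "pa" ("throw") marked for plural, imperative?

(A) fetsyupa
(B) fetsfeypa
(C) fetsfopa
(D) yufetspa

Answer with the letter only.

A

Attach mood imperative yu- → yupa.
Attach number plural fets- → fetsyupa.
Vowel deletion: no change.
So the correct form is fetsyupa, option (A).
(C) fetsfopa is wrong: it uses conditional instead of imperative for mood.
(B) fetsfeypa is wrong: it uses optative instead of imperative for mood.
(D) yufetspa is wrong: it has the affixes in the wrong order.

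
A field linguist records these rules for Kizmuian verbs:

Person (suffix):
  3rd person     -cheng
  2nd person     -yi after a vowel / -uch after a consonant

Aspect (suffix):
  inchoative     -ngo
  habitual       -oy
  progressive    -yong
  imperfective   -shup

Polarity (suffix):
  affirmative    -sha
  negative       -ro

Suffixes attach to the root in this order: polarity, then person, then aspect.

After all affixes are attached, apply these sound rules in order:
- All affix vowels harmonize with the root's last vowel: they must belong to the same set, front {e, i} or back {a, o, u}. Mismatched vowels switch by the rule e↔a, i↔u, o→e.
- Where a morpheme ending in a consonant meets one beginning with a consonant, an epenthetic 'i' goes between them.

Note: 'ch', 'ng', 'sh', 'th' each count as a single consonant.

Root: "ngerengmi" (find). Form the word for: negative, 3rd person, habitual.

Attach polarity negative -ro → ngerengmiro.
Attach person 3rd person -cheng → ngerengmirocheng.
Attach aspect habitual -oy → ngerengmirochengoy.
Apply vowel harmony: ngerengmirochengoy → ngerengmirechengey.
Epenthesis: no change.

ngerengmirechengey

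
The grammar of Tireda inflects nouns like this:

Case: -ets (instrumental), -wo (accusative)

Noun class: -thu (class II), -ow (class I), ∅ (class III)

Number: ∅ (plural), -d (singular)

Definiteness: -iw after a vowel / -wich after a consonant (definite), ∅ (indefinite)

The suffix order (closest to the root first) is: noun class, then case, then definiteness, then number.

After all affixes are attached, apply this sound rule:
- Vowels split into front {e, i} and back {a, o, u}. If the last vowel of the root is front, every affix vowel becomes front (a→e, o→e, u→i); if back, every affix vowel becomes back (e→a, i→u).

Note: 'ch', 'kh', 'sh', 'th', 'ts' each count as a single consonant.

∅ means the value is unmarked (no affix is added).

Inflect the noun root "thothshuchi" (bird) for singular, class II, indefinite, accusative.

Attach noun class class II -thu → thothshuchithu.
Attach case accusative -wo → thothshuchithuwo.
definiteness = indefinite: zero marking, form stays thothshuchithuwo.
Attach number singular -d → thothshuchithuwod.
Apply vowel harmony: thothshuchithuwod → thothshuchithiwed.

thothshuchithiwed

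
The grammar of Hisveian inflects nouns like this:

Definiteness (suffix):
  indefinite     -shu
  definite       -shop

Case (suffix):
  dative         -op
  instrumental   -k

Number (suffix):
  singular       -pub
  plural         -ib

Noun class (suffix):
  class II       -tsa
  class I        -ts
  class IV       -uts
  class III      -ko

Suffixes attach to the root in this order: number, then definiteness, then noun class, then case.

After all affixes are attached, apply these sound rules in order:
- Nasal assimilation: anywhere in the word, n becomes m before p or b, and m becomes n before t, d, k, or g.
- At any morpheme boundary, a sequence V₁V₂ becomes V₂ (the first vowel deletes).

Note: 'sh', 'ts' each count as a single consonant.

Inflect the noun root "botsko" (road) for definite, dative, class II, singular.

Attach number singular -pub → botskopub.
Attach definiteness definite -shop → botskopubshop.
Attach noun class class II -tsa → botskopubshoptsa.
Attach case dative -op → botskopubshoptsaop.
Nasal assimilation: no change.
Apply vowel deletion: botskopubshoptsaop → botskopubshoptsop.

botskopubshoptsop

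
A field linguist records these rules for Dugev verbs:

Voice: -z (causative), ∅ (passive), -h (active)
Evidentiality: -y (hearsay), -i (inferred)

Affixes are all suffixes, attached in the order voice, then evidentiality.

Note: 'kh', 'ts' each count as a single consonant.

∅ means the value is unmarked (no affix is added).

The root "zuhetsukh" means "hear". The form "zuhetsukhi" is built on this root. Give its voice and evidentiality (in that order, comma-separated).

Segment: zuhetsukh-i.
voice: ∅ → passive.
evidentiality: -i → inferred.

passive, inferred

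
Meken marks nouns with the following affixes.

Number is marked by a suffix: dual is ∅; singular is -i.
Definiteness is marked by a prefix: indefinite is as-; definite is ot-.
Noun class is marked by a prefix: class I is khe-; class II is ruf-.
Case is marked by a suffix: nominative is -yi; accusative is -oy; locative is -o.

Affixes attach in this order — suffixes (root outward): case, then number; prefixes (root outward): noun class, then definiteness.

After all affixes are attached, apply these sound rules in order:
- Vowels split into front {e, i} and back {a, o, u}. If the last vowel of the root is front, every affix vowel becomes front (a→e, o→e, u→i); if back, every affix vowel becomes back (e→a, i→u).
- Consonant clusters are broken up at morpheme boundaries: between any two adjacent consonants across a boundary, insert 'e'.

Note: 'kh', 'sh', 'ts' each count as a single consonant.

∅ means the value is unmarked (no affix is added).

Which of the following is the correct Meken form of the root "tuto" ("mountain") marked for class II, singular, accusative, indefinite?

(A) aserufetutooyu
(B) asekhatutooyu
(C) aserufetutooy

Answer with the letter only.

A

Attach case accusative -oy → tutooy.
Attach number singular -i → tutooyi.
Attach noun class class II ruf- → ruftutooyi.
Attach definiteness indefinite as- → asruftutooyi.
Apply vowel harmony: asruftutooyi → asruftutooyu.
Apply epenthesis: asruftutooyu → aserufetutooyu.
So the correct form is aserufetutooyu, option (A).
(B) asekhatutooyu is wrong: it uses class I instead of class II for noun class.
(C) aserufetutooy is wrong: it uses dual instead of singular for number.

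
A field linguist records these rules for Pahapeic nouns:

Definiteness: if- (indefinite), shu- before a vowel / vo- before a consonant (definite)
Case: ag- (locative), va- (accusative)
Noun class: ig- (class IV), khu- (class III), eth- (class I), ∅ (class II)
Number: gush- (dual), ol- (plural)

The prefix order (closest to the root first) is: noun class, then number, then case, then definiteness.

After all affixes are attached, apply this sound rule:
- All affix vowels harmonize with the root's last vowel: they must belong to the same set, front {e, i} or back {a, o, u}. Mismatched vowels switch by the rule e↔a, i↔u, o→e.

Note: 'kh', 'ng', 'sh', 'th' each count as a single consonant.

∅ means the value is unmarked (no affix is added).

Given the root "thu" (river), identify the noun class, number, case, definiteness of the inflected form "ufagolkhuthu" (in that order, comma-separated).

Segment: if-ag-ol-khu-thu.
noun class: khu- → class III.
number: ol- → plural.
case: ag- → locative.
definiteness: if- → indefinite.

class III, plural, locative, indefinite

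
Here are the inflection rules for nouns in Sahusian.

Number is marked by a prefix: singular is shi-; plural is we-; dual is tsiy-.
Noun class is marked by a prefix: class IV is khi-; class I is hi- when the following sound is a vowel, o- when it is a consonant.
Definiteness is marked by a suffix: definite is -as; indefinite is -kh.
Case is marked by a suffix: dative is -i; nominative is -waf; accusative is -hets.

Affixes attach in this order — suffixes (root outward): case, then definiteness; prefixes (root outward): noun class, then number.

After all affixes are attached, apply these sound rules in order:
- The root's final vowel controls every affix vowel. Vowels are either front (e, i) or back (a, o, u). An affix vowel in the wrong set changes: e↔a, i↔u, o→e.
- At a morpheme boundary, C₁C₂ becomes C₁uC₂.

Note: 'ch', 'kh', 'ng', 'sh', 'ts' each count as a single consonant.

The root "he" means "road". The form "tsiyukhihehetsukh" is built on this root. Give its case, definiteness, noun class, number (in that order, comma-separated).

Segment: tsiy-khi-he-hets-kh.
case: -hets → accusative.
definiteness: -kh → indefinite.
noun class: khi- → class IV.
number: tsiy- → dual.

accusative, indefinite, class IV, dual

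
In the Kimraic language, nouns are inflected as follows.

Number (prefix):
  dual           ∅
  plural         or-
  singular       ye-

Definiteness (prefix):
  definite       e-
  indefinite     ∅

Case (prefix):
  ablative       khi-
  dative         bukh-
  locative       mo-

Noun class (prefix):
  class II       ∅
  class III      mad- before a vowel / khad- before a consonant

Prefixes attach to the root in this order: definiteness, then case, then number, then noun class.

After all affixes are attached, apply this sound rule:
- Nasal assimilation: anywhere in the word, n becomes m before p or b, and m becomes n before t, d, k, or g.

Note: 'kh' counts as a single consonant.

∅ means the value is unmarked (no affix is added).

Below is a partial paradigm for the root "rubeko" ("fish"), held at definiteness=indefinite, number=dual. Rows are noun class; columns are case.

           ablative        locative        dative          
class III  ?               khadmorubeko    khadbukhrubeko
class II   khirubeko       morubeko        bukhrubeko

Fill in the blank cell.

definiteness = indefinite: zero marking, form stays rubeko.
Attach case ablative khi- → khirubeko.
number = dual: zero marking, form stays khirubeko.
Attach noun class class III khad- (before consonant 'kh') → khadkhirubeko.
Nasal assimilation: no change.

khadkhirubeko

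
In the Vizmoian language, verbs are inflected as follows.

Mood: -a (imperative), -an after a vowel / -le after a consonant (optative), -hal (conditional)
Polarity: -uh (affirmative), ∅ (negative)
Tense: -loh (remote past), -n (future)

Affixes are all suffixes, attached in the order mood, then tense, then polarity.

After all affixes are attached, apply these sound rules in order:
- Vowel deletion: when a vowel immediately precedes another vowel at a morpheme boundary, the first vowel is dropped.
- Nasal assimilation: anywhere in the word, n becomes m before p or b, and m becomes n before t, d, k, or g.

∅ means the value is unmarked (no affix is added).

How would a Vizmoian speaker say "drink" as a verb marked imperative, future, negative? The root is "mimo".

Attach mood imperative -a → mimoa.
Attach tense future -n → mimoan.
polarity = negative: zero marking, form stays mimoan.
Apply vowel deletion: mimoan → miman.
Nasal assimilation: no change.

miman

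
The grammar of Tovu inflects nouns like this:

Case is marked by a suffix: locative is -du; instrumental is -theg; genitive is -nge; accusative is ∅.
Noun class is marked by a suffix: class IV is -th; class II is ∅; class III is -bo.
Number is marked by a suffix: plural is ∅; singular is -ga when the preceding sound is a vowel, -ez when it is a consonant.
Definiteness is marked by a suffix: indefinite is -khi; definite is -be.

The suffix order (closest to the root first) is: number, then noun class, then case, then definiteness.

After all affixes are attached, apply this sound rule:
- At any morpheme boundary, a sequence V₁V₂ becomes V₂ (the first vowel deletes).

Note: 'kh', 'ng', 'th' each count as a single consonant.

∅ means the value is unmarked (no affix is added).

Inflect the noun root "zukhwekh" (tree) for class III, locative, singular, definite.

Attach number singular -ez (after consonant 'kh') → zukhwekhez.
Attach noun class class III -bo → zukhwekhezbo.
Attach case locative -du → zukhwekhezbodu.
Attach definiteness definite -be → zukhwekhezbodube.
Vowel deletion: no change.

zukhwekhezbodube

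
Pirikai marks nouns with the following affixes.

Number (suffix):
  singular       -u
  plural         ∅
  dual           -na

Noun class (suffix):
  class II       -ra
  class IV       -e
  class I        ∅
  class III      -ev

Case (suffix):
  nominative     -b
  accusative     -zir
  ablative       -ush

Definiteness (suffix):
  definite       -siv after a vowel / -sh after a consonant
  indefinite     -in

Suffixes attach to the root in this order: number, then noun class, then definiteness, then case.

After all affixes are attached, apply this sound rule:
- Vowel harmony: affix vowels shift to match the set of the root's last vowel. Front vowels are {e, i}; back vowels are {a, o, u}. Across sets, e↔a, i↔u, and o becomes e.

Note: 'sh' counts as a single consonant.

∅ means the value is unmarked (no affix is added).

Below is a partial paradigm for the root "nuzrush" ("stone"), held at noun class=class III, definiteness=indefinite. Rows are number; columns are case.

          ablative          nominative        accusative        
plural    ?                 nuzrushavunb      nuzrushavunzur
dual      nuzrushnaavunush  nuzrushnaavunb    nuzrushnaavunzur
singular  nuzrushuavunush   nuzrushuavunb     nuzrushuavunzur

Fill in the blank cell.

nuzrushavunush

number = plural: zero marking, form stays nuzrush.
Attach noun class class III -ev → nuzrushev.
Attach definiteness indefinite -in → nuzrushevin.
Attach case ablative -ush → nuzrushevinush.
Apply vowel harmony: nuzrushevinush → nuzrushavunush.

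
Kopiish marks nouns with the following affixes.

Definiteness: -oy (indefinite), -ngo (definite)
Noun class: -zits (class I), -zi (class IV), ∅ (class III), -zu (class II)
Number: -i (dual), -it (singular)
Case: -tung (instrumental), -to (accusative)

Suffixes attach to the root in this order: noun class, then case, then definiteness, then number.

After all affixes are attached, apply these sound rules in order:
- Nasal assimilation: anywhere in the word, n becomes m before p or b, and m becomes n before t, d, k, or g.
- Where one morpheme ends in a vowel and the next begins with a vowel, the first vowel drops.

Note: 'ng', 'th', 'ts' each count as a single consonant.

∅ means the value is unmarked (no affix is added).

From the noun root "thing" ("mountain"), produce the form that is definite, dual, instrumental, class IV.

thingzitungngi

Attach noun class class IV -zi → thingzi.
Attach case instrumental -tung → thingzitung.
Attach definiteness definite -ngo → thingzitungngo.
Attach number dual -i → thingzitungngoi.
Nasal assimilation: no change.
Apply vowel deletion: thingzitungngoi → thingzitungngi.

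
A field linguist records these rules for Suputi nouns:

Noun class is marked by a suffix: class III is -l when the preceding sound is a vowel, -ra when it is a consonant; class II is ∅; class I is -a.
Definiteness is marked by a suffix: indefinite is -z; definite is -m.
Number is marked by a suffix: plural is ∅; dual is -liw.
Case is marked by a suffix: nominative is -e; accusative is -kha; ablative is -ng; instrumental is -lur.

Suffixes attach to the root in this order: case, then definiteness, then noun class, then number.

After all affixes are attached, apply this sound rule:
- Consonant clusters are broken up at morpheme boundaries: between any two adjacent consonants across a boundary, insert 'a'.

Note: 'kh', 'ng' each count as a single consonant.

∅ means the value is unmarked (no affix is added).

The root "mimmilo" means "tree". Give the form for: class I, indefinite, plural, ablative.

mimmilongaza

Attach case ablative -ng → mimmilong.
Attach definiteness indefinite -z → mimmilongz.
Attach noun class class I -a → mimmilongza.
number = plural: zero marking, form stays mimmilongza.
Apply epenthesis: mimmilongza → mimmilongaza.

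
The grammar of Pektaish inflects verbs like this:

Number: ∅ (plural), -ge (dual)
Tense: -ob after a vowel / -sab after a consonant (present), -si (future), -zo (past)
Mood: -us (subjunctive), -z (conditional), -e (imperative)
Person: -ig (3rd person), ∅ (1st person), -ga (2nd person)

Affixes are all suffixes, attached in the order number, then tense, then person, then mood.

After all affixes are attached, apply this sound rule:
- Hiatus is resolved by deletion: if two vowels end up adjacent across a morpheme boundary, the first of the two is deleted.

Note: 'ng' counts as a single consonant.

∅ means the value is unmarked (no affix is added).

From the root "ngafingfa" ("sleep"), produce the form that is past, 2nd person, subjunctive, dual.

ngafingfagezogus

Attach number dual -ge → ngafingfage.
Attach tense past -zo → ngafingfagezo.
Attach person 2nd person -ga → ngafingfagezoga.
Attach mood subjunctive -us → ngafingfagezogaus.
Apply vowel deletion: ngafingfagezogaus → ngafingfagezogus.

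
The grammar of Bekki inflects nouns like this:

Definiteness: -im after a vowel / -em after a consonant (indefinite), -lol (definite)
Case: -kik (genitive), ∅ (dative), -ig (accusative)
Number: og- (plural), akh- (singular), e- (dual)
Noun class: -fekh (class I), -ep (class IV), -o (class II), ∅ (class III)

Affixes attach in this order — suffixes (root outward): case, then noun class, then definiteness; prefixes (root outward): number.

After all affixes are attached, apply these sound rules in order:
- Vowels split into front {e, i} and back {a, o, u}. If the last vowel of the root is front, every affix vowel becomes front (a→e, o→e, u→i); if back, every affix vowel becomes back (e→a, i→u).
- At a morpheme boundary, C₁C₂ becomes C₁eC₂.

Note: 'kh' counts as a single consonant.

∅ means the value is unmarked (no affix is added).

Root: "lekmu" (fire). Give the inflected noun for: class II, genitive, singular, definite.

akhelekmukukolol

Attach number singular akh- → akhlekmu.
Attach case genitive -kik → akhlekmukik.
Attach noun class class II -o → akhlekmukiko.
Attach definiteness definite -lol → akhlekmukikolol.
Apply vowel harmony: akhlekmukikolol → akhlekmukukolol.
Apply epenthesis: akhlekmukukolol → akhelekmukukolol.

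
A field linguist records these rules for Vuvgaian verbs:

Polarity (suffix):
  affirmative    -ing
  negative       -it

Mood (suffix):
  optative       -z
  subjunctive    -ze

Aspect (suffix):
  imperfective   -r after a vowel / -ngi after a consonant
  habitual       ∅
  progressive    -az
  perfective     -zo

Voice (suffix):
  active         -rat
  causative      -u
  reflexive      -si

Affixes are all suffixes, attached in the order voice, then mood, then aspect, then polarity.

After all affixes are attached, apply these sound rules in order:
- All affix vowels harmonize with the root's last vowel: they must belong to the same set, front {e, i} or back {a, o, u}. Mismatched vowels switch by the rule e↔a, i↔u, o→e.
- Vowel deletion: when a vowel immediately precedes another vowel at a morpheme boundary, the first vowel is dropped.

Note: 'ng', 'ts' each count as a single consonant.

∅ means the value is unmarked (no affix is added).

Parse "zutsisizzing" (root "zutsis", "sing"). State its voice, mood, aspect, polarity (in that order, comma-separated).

Segment: zutsis-u-z-zo-ing.
voice: -u → causative.
mood: -z → optative.
aspect: -zo → perfective.
polarity: -ing → affirmative.

causative, optative, perfective, affirmative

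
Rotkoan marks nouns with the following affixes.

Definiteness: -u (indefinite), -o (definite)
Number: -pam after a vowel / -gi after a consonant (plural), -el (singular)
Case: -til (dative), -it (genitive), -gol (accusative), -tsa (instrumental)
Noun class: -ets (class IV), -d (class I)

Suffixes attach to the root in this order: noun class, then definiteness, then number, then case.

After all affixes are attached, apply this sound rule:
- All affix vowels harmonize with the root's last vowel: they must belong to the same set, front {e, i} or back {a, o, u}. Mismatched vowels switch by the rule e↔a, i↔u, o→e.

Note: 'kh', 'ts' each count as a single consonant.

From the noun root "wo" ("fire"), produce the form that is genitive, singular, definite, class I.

Attach noun class class I -d → wod.
Attach definiteness definite -o → wodo.
Attach number singular -el → wodoel.
Attach case genitive -it → wodoelit.
Apply vowel harmony: wodoelit → wodoalut.

wodoalut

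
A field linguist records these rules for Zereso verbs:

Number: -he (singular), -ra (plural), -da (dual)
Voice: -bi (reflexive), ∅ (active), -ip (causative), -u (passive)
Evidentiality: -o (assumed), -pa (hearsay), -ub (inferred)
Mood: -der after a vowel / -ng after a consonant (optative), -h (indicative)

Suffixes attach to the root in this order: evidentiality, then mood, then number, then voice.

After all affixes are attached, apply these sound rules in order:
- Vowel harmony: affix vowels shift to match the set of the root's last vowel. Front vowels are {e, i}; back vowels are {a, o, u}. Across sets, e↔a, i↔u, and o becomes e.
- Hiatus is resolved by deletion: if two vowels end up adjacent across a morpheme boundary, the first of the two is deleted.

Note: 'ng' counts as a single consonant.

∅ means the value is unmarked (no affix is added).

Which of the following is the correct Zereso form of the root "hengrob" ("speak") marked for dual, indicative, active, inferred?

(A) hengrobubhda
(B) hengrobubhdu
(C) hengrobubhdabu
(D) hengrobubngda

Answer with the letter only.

A

Attach evidentiality inferred -ub → hengrobub.
Attach mood indicative -h → hengrobubh.
Attach number dual -da → hengrobubhda.
voice = active: zero marking, form stays hengrobubhda.
Vowel harmony: no change.
Vowel deletion: no change.
So the correct form is hengrobubhda, option (A).
(D) hengrobubngda is wrong: it uses optative instead of indicative for mood.
(B) hengrobubhdu is wrong: it uses passive instead of active for voice.
(C) hengrobubhdabu is wrong: it uses reflexive instead of active for voice.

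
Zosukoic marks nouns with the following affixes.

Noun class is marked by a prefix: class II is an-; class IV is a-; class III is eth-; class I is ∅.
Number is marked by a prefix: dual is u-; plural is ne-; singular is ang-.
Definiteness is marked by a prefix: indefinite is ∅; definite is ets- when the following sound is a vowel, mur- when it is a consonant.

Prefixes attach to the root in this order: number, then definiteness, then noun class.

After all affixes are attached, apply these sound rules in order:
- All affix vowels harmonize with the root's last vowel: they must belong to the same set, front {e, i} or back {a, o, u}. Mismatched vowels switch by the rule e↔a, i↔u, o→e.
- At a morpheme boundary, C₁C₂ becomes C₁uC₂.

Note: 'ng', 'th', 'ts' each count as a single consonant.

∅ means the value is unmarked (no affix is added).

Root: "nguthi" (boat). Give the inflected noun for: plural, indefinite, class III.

ethunenguthi

Attach number plural ne- → nenguthi.
definiteness = indefinite: zero marking, form stays nenguthi.
Attach noun class class III eth- → ethnenguthi.
Vowel harmony: no change.
Apply epenthesis: ethnenguthi → ethunenguthi.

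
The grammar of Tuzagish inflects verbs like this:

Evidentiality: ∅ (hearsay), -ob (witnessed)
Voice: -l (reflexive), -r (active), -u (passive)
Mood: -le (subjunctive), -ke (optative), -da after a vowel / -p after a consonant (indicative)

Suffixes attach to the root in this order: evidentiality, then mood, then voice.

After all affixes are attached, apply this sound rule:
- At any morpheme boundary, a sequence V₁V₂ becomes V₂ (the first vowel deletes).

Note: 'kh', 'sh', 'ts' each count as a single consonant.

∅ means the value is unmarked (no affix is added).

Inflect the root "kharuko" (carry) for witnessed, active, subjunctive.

Attach evidentiality witnessed -ob → kharukoob.
Attach mood subjunctive -le → kharukooble.
Attach voice active -r → kharukoobler.
Apply vowel deletion: kharukoobler → kharukobler.

kharukobler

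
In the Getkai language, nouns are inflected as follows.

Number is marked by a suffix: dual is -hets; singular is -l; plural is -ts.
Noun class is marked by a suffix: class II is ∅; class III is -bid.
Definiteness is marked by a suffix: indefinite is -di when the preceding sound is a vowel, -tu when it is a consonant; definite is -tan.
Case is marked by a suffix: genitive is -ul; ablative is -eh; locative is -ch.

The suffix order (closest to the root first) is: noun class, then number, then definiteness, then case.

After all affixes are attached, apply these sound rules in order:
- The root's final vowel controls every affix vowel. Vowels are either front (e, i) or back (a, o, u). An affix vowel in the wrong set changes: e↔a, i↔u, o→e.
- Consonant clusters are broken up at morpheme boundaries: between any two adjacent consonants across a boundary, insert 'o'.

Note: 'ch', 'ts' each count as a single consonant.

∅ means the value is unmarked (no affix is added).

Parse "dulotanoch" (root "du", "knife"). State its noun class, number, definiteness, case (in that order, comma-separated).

class II, singular, definite, locative

Segment: du-l-tan-ch.
noun class: ∅ → class II.
number: -l → singular.
definiteness: -tan → definite.
case: -ch → locative.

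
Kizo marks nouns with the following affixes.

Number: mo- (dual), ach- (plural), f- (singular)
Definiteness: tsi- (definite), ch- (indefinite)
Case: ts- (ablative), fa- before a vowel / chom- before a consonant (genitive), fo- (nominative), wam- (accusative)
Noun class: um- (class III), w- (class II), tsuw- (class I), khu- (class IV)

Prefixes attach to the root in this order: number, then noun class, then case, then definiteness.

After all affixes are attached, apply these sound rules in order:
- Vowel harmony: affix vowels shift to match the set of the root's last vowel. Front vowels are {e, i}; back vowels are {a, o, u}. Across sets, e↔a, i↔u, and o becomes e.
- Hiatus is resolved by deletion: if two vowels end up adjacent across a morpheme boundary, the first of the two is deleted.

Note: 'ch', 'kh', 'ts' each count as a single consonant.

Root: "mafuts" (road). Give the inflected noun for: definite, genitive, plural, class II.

tsuchomwachmafuts

Attach number plural ach- → achmafuts.
Attach noun class class II w- → wachmafuts.
Attach case genitive chom- (before consonant 'w') → chomwachmafuts.
Attach definiteness definite tsi- → tsichomwachmafuts.
Apply vowel harmony: tsichomwachmafuts → tsuchomwachmafuts.
Vowel deletion: no change.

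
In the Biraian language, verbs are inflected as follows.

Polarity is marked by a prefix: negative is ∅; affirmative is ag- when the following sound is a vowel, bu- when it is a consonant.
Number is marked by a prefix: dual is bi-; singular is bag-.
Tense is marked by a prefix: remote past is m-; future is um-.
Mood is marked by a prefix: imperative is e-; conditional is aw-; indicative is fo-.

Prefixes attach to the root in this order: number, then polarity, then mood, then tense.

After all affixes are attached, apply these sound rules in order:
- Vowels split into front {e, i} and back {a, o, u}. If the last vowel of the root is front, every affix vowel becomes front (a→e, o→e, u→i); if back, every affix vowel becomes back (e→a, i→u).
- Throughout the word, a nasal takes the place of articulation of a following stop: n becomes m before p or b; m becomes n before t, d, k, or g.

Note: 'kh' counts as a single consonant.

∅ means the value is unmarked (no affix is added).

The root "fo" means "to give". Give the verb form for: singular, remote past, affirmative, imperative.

Attach number singular bag- → bagfo.
Attach polarity affirmative bu- (before consonant 'b') → bubagfo.
Attach mood imperative e- → ebubagfo.
Attach tense remote past m- → mebubagfo.
Apply vowel harmony: mebubagfo → mabubagfo.
Nasal assimilation: no change.

mabubagfo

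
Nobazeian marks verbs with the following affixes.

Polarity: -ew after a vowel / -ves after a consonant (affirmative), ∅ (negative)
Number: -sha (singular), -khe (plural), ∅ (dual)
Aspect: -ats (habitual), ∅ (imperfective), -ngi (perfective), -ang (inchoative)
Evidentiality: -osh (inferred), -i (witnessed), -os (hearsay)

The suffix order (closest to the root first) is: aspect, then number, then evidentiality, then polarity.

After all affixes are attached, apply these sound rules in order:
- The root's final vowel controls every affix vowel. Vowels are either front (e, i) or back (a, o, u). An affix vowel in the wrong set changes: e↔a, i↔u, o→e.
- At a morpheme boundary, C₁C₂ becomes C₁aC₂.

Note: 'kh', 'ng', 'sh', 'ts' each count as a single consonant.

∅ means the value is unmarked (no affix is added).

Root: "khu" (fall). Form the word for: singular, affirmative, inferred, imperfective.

aspect = imperfective: zero marking, form stays khu.
Attach number singular -sha → khusha.
Attach evidentiality inferred -osh → khushaosh.
Attach polarity affirmative -ves (after consonant 'sh') → khushaoshves.
Apply vowel harmony: khushaoshves → khushaoshvas.
Apply epenthesis: khushaoshvas → khushaoshavas.

khushaoshavas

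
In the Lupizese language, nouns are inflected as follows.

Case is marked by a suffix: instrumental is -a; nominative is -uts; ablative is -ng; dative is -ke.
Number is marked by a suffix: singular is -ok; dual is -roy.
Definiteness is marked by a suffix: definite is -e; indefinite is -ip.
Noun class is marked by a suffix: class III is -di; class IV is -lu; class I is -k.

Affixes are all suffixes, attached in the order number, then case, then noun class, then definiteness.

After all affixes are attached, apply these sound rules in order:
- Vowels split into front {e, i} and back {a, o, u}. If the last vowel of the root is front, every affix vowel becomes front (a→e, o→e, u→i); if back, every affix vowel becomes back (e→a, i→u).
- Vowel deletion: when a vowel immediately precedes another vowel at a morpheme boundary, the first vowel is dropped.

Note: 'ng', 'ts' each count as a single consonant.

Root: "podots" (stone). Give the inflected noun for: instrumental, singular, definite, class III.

podotsokada

Attach number singular -ok → podotsok.
Attach case instrumental -a → podotsoka.
Attach noun class class III -di → podotsokadi.
Attach definiteness definite -e → podotsokadie.
Apply vowel harmony: podotsokadie → podotsokadua.
Apply vowel deletion: podotsokadua → podotsokada.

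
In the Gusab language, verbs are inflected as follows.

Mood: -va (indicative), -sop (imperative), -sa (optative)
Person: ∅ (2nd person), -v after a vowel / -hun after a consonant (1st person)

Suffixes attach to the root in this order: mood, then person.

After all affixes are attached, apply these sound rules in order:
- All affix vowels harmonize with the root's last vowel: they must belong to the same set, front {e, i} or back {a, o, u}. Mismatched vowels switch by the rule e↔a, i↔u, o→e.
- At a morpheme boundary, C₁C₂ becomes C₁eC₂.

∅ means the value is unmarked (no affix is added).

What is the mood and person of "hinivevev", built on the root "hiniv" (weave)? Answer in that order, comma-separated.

indicative, 1st person

Segment: hiniv-va-v.
mood: -va → indicative.
person: -v/hun → 1st person.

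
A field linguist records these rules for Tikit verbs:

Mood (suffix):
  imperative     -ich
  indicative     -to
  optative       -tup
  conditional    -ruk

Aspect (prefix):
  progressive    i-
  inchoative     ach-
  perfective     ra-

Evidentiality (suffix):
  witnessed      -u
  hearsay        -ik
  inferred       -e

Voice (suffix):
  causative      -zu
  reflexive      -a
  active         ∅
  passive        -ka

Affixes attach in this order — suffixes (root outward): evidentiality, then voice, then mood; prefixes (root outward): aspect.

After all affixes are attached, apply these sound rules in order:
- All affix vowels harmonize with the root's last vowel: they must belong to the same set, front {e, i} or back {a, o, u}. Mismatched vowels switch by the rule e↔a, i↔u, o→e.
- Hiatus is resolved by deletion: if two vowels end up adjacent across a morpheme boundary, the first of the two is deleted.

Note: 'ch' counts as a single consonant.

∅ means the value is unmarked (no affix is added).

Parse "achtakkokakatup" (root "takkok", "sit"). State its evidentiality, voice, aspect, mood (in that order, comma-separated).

inferred, passive, inchoative, optative

Segment: ach-takkok-e-ka-tup.
evidentiality: -e → inferred.
voice: -ka → passive.
aspect: ach- → inchoative.
mood: -tup → optative.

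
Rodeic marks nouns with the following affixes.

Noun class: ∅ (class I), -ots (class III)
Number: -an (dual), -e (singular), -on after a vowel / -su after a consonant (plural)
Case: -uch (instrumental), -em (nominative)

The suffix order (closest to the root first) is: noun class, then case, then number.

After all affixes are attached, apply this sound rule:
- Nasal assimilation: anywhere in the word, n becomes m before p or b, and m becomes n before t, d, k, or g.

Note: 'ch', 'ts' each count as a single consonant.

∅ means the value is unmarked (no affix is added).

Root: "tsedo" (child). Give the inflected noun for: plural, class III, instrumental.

Attach noun class class III -ots → tsedoots.
Attach case instrumental -uch → tsedootsuch.
Attach number plural -su (after consonant 'ch') → tsedootsuchsu.
Nasal assimilation: no change.

tsedootsuchsu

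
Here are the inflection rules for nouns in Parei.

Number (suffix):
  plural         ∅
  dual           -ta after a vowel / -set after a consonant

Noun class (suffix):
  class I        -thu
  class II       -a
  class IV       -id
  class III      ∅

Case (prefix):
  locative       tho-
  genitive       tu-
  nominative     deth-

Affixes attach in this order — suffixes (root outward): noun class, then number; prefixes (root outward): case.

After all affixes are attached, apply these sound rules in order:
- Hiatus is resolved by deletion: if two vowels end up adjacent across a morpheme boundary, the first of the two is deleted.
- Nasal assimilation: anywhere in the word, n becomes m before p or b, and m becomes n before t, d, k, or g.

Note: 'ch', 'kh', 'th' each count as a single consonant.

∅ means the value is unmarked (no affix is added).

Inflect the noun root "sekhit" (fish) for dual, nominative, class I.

Attach noun class class I -thu → sekhitthu.
Attach number dual -ta (after vowel 'u') → sekhitthuta.
Attach case nominative deth- → dethsekhitthuta.
Vowel deletion: no change.
Nasal assimilation: no change.

dethsekhitthuta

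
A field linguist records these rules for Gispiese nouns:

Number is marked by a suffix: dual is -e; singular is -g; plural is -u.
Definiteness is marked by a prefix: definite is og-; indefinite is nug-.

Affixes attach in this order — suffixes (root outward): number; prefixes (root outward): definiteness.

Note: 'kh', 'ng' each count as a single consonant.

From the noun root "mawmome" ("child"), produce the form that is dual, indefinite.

nugmawmomee

Attach number dual -e → mawmomee.
Attach definiteness indefinite nug- → nugmawmomee.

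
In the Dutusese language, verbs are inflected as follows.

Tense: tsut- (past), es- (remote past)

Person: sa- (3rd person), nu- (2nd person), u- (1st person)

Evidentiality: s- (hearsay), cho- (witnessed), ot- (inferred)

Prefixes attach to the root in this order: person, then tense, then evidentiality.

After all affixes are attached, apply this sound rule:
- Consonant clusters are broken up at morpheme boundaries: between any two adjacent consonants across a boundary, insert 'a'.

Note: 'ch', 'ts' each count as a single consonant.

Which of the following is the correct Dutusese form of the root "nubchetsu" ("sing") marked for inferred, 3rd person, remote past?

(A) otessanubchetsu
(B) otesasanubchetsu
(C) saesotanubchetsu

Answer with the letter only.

Attach person 3rd person sa- → sanubchetsu.
Attach tense remote past es- → essanubchetsu.
Attach evidentiality inferred ot- → otessanubchetsu.
Apply epenthesis: otessanubchetsu → otesasanubchetsu.
So the correct form is otesasanubchetsu, option (B).
(A) otessanubchetsu is wrong: it fails to apply the sound rule(s).
(C) saesotanubchetsu is wrong: it has the affixes in the wrong order.

B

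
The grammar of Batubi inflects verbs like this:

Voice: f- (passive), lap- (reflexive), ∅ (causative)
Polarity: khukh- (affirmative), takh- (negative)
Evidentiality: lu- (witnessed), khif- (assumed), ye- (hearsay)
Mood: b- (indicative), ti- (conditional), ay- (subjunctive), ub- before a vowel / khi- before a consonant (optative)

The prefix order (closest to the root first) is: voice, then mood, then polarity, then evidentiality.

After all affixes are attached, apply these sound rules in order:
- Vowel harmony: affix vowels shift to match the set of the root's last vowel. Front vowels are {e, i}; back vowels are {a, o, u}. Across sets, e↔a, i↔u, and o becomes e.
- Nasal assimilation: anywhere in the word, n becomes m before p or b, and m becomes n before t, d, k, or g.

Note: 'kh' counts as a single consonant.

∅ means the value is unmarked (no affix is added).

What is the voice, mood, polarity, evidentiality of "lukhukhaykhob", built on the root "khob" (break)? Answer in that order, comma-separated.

causative, subjunctive, affirmative, witnessed

Segment: lu-khukh-ay-khob.
voice: ∅ → causative.
mood: ay- → subjunctive.
polarity: khukh- → affirmative.
evidentiality: lu- → witnessed.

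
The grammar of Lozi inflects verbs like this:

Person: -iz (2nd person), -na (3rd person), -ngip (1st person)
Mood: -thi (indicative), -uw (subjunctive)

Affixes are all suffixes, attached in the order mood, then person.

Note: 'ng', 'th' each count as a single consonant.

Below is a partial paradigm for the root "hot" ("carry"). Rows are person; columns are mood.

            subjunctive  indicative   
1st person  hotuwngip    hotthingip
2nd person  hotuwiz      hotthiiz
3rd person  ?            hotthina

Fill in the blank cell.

Attach mood subjunctive -uw → hotuw.
Attach person 3rd person -na → hotuwna.

hotuwna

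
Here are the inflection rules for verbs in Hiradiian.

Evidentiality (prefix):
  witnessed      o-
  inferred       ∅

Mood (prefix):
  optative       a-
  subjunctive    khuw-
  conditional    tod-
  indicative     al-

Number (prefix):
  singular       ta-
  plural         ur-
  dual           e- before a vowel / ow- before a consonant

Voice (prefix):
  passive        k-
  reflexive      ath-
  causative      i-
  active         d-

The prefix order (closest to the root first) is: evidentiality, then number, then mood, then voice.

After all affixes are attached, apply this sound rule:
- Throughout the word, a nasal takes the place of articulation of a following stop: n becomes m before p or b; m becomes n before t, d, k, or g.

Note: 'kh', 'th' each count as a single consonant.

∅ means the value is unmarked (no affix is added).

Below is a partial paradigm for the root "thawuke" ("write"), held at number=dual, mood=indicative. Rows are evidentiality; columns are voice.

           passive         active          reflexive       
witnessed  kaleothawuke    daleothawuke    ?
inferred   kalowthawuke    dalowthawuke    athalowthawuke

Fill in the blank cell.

athaleothawuke

Attach evidentiality witnessed o- → othawuke.
Attach number dual e- (before vowel 'o') → eothawuke.
Attach mood indicative al- → aleothawuke.
Attach voice reflexive ath- → athaleothawuke.
Nasal assimilation: no change.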